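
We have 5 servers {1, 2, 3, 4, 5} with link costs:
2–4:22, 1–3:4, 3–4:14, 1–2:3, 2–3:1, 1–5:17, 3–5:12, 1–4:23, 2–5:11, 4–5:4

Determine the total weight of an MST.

Kruskal's algorithm — process edges by increasing weight (ties by edge label):
2–3 (1): add. Components now {1} {2,3} {4} {5}
1–2 (3): add. Components now {1,2,3} {4} {5}
1–3 (4): skip — 1 and 3 already connected.
4–5 (4): add. Components now {1,2,3} {4,5}
2–5 (11): add. Components now {1,2,3,4,5}
MST edges: 2–3, 1–2, 4–5, 2–5; total weight 1+3+4+11 = 19.

19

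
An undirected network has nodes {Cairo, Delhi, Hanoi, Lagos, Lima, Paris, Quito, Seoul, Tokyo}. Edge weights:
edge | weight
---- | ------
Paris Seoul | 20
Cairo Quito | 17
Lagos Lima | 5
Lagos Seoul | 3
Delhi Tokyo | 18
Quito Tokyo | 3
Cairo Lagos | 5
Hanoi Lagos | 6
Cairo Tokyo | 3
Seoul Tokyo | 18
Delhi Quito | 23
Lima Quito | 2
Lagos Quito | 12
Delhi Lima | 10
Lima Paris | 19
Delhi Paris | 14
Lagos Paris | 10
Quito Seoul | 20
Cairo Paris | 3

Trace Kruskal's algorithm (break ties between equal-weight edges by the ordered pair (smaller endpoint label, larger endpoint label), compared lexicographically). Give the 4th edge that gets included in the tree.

Lagos-Seoul

Kruskal's algorithm — process edges by increasing weight (ties by edge label):
Lima Quito (2): add — endpoints in different components.
Cairo Paris (3): add — endpoints in different components.
Cairo Tokyo (3): add — endpoints in different components.
Lagos Seoul (3): add — endpoints in different components.
Quito Tokyo (3): add — endpoints in different components.
Cairo Lagos (5): add — endpoints in different components.
Lagos Lima (5): skip — Lima and Lagos already connected.
Hanoi Lagos (6): add — endpoints in different components.
Delhi Lima (10): add — endpoints in different components.
The 4th edge added is Lagos Seoul.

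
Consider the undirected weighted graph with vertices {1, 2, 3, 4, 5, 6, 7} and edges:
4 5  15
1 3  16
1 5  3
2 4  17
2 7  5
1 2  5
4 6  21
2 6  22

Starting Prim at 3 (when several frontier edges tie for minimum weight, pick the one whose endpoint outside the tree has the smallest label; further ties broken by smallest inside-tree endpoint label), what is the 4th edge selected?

2-7

Prim's algorithm from 3:
Step 1: cheapest edge leaving the tree is 1 3 (16); add 1.
Step 2: cheapest edge leaving the tree is 1 5 (3); add 5.
Step 3: cheapest edge leaving the tree is 1 2 (5); add 2.
Step 4: cheapest edge leaving the tree is 2 7 (5); add 7.
Step 5: cheapest edge leaving the tree is 4 5 (15); add 4.
Step 6: cheapest edge leaving the tree is 4 6 (21); add 6.
The 4th edge added is 2 7.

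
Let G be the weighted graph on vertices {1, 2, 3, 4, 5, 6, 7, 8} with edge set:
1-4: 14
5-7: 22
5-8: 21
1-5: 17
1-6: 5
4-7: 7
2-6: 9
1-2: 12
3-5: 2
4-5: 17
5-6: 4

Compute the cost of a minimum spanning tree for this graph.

62

Prim's algorithm from 8:
Step 1: frontier [5-8 21] → take 5-8 (21); add 5.
Step 2: frontier [3-5 2, 5-6 4, 1-5 17, 4-5 17, 5-7 22] → take 3-5 (2); add 3.
Step 3: frontier [5-6 4, 1-5 17, 4-5 17, 5-7 22] → take 5-6 (4); add 6.
Step 4: frontier [1-5 17, 4-5 17, 5-7 22, 1-6 5, 2-6 9] → take 1-6 (5); add 1.
Step 5: frontier [1-2 12, 1-4 14, 4-5 17, 5-7 22, 2-6 9] → take 2-6 (9); add 2.
Step 6: frontier [1-4 14, 4-5 17, 5-7 22] → take 1-4 (14); add 4.
Step 7: frontier [4-7 7, 5-7 22] → take 4-7 (7); add 7.
MST edges: 5-8, 3-5, 5-6, 1-6, 2-6, 1-4, 4-7; total weight 21+2+4+5+9+14+7 = 62.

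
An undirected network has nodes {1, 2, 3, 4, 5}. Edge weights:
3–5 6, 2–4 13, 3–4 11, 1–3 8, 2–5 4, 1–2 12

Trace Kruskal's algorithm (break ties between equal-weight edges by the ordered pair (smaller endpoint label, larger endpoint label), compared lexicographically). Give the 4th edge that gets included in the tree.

Kruskal: consider edges lightest-first.
2–5 (4): add — endpoints in different components.
3–5 (6): add — endpoints in different components.
1–3 (8): add — endpoints in different components.
3–4 (11): add — endpoints in different components.
The 4th edge added is 3–4.

3-4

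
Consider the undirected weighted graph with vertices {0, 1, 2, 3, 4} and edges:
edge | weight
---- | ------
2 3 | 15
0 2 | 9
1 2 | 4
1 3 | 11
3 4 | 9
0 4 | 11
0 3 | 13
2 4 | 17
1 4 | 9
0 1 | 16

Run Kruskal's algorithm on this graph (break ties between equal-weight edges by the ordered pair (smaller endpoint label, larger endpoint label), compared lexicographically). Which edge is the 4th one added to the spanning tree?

Kruskal's algorithm — process edges by increasing weight (ties by edge label):
1 2 (4): add — endpoints in different components.
0 2 (9): add — endpoints in different components.
1 4 (9): add — endpoints in different components.
3 4 (9): add — endpoints in different components.
The 4th edge added is 3 4.

3-4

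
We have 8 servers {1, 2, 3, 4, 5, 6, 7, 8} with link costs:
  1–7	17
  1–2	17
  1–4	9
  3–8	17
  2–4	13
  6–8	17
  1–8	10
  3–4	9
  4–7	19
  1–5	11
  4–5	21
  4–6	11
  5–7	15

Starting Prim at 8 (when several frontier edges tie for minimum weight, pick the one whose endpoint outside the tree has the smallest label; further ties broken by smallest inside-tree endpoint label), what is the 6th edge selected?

Grow the tree from 8 using Prim:
Step 1: cheapest edge leaving the tree is 1–8 (10); add 1.
Step 2: cheapest edge leaving the tree is 1–4 (9); add 4.
Step 3: cheapest edge leaving the tree is 3–4 (9); add 3.
Step 4: cheapest edge leaving the tree is 1–5 (11); add 5.
Step 5: cheapest edge leaving the tree is 4–6 (11); add 6.
Step 6: cheapest edge leaving the tree is 2–4 (13); add 2.
Step 7: cheapest edge leaving the tree is 5–7 (15); add 7.
The 6th edge added is 2–4.

2-4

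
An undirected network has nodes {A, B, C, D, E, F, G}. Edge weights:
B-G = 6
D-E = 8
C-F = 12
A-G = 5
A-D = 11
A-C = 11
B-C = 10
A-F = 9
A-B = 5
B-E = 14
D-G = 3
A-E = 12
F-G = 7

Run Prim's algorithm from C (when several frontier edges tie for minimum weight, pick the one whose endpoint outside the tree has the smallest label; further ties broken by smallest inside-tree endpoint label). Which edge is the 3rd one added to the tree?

Prim's algorithm from C:
Step 1: cheapest edge leaving the tree is B-C (10); add B.
Step 2: cheapest edge leaving the tree is A-B (5); add A.
Step 3: cheapest edge leaving the tree is A-G (5); add G.
Step 4: cheapest edge leaving the tree is D-G (3); add D.
Step 5: cheapest edge leaving the tree is F-G (7); add F.
Step 6: cheapest edge leaving the tree is D-E (8); add E.
The 3rd edge added is A-G.

A-G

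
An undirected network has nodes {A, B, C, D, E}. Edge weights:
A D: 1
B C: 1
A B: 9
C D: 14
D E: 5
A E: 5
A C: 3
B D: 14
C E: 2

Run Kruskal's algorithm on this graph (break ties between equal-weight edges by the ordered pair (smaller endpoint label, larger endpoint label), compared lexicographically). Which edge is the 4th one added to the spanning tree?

A-C

Kruskal: consider edges lightest-first.
A D (1): add. Components now {A,D} {B} {C} {E}
B C (1): add. Components now {A,D} {B,C} {E}
C E (2): add. Components now {A,D} {B,C,E}
A C (3): add. Components now {A,B,C,D,E}
The 4th edge added is A C.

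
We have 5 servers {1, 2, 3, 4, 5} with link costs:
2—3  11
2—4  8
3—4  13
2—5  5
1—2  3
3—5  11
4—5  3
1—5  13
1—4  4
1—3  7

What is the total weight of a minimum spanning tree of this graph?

17

Sort edges by weight, then run Kruskal:
1—2 (3): add — endpoints in different components.
4—5 (3): add — endpoints in different components.
1—4 (4): add — endpoints in different components.
2—5 (5): skip — 2 and 5 already connected.
1—3 (7): add — endpoints in different components.
MST edges: 1—2, 4—5, 1—4, 1—3; total weight 3+3+4+7 = 17.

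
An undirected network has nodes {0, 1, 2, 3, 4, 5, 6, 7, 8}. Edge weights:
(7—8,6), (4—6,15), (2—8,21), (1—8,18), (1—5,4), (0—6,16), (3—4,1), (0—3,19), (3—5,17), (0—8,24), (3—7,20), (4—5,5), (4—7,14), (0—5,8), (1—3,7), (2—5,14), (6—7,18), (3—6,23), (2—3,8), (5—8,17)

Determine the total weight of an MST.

61

Prim, starting at 1.
Step 1: cheapest edge leaving the tree is 1—5 (4); add 5.
Step 2: cheapest edge leaving the tree is 4—5 (5); add 4.
Step 3: cheapest edge leaving the tree is 3—4 (1); add 3.
Step 4: cheapest edge leaving the tree is 0—5 (8); add 0.
Step 5: cheapest edge leaving the tree is 2—3 (8); add 2.
Step 6: cheapest edge leaving the tree is 4—7 (14); add 7.
Step 7: cheapest edge leaving the tree is 7—8 (6); add 8.
Step 8: cheapest edge leaving the tree is 4—6 (15); add 6.
MST edges: 1—5, 4—5, 3—4, 0—5, 2—3, 4—7, 7—8, 4—6; total weight 4+5+1+8+8+14+6+15 = 61.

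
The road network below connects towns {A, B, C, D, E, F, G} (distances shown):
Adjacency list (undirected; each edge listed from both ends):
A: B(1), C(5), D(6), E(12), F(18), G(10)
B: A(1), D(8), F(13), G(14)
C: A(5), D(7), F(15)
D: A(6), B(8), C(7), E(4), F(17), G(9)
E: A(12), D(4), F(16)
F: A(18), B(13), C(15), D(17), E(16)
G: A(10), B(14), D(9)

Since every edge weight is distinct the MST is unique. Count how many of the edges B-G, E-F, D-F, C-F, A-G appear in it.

Kruskal: consider edges lightest-first.
A-B (1): add — endpoints in different components.
D-E (4): add — endpoints in different components.
A-C (5): add — endpoints in different components.
A-D (6): add — endpoints in different components.
C-D (7): skip — C and D already connected.
B-D (8): skip — B and D already connected.
D-G (9): add — endpoints in different components.
A-G (10): skip — A and G already connected.
A-E (12): skip — A and E already connected.
B-F (13): add — endpoints in different components.
MST edge set: {A-B, D-E, A-C, A-D, D-G, B-F}.
Of the listed edges, {} are in the MST → 0.

0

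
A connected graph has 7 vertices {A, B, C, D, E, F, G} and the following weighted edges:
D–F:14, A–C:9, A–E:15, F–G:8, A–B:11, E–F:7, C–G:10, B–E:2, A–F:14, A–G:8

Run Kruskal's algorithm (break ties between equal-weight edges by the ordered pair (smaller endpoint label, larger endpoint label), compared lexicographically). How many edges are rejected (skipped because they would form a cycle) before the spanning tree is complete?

3

Sort edges by weight, then run Kruskal:
B–E (2): add — endpoints in different components.
E–F (7): add — endpoints in different components.
A–G (8): add — endpoints in different components.
F–G (8): add — endpoints in different components.
A–C (9): add — endpoints in different components.
C–G (10): skip — C and G already connected.
A–B (11): skip — A and B already connected.
A–F (14): skip — A and F already connected.
D–F (14): add — endpoints in different components.
Edges rejected before the tree was complete: 3.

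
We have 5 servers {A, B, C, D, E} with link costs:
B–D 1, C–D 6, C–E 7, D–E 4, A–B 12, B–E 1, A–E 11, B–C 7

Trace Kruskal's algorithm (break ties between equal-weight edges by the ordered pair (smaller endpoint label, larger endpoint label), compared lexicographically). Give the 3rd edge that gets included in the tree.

Kruskal: consider edges lightest-first.
B–D (1): add — endpoints in different components.
B–E (1): add — endpoints in different components.
D–E (4): skip — D and E already connected.
C–D (6): add — endpoints in different components.
B–C (7): skip — B and C already connected.
C–E (7): skip — C and E already connected.
A–E (11): add — endpoints in different components.
The 3rd edge added is C–D.

C-D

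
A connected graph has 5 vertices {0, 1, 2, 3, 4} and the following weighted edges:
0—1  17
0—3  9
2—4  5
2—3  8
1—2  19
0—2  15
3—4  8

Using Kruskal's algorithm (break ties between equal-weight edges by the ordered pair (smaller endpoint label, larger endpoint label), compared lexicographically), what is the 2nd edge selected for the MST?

Sort edges by weight, then run Kruskal:
2—4 (5): add. Components now {0} {1} {2,4} {3}
2—3 (8): add. Components now {0} {1} {2,3,4}
3—4 (8): skip — 3 and 4 already connected.
0—3 (9): add. Components now {0,2,3,4} {1}
0—2 (15): skip — 0 and 2 already connected.
0—1 (17): add. Components now {0,1,2,3,4}
The 2nd edge added is 2—3.

2-3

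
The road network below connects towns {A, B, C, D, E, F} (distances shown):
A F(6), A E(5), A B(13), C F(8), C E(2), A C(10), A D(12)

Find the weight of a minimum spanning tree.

Sort edges by weight, then run Kruskal:
C E (2): add. Components now {A} {B} {C,E} {D} {F}
A E (5): add. Components now {A,C,E} {B} {D} {F}
A F (6): add. Components now {A,C,E,F} {B} {D}
C F (8): skip — C and F already connected.
A C (10): skip — A and C already connected.
A D (12): add. Components now {A,C,D,E,F} {B}
A B (13): add. Components now {A,B,C,D,E,F}
MST edges: C E, A E, A F, A D, A B; total weight 2+5+6+12+13 = 38.

38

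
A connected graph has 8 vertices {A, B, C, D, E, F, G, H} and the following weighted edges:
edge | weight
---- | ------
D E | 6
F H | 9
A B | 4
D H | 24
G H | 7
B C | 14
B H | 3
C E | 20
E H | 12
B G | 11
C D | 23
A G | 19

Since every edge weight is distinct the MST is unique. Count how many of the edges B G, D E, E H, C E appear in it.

Kruskal's algorithm — process edges by increasing weight (ties by edge label):
B H (3): add — endpoints in different components.
A B (4): add — endpoints in different components.
D E (6): add — endpoints in different components.
G H (7): add — endpoints in different components.
F H (9): add — endpoints in different components.
B G (11): skip — B and G already connected.
E H (12): add — endpoints in different components.
B C (14): add — endpoints in different components.
MST edge set: {B H, A B, D E, G H, F H, E H, B C}.
Of the listed edges, {D E, E H} are in the MST → 2.

2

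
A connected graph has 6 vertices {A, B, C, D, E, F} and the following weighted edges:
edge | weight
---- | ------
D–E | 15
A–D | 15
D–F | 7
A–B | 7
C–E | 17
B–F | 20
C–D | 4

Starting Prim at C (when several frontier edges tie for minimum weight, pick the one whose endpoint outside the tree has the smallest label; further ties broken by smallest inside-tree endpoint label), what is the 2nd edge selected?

D-F

Prim's algorithm from C:
Step 1: frontier [C–D 4, C–E 17] → take C–D (4); add D.
Step 2: frontier [C–E 17, D–F 7, A–D 15, D–E 15] → take D–F (7); add F.
Step 3: frontier [C–E 17, A–D 15, D–E 15, B–F 20] → take A–D (15); add A.
Step 4: frontier [A–B 7, C–E 17, D–E 15, B–F 20] → take A–B (7); add B.
Step 5: frontier [C–E 17, D–E 15] → take D–E (15); add E.
The 2nd edge added is D–F.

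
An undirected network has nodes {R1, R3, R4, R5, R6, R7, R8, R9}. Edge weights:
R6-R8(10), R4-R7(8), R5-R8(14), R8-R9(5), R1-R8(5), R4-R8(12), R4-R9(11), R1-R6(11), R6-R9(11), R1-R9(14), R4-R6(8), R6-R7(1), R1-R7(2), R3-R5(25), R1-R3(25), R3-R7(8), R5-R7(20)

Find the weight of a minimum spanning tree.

Kruskal: consider edges lightest-first.
R6-R7 (1): add — endpoints in different components.
R1-R7 (2): add — endpoints in different components.
R1-R8 (5): add — endpoints in different components.
R8-R9 (5): add — endpoints in different components.
R3-R7 (8): add — endpoints in different components.
R4-R6 (8): add — endpoints in different components.
R4-R7 (8): skip — R7 and R4 already connected.
R6-R8 (10): skip — R6 and R8 already connected.
R1-R6 (11): skip — R6 and R1 already connected.
R4-R9 (11): skip — R4 and R9 already connected.
R6-R9 (11): skip — R6 and R9 already connected.
R4-R8 (12): skip — R4 and R8 already connected.
R1-R9 (14): skip — R9 and R1 already connected.
R5-R8 (14): add — endpoints in different components.
MST edges: R6-R7, R1-R7, R1-R8, R8-R9, R3-R7, R4-R6, R5-R8; total weight 1+2+5+5+8+8+14 = 43.

43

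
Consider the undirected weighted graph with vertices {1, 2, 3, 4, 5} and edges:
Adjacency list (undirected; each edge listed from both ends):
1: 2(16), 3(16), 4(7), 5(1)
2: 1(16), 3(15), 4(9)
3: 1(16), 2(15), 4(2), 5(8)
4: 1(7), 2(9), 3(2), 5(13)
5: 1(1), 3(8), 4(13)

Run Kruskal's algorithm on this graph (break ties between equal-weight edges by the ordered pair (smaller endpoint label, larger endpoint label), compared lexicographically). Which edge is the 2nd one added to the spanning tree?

Sort edges by weight, then run Kruskal:
1-5 (1): add. Components now {1,5} {2} {3} {4}
3-4 (2): add. Components now {1,5} {2} {3,4}
1-4 (7): add. Components now {1,3,4,5} {2}
3-5 (8): skip — 3 and 5 already connected.
2-4 (9): add. Components now {1,2,3,4,5}
The 2nd edge added is 3-4.

3-4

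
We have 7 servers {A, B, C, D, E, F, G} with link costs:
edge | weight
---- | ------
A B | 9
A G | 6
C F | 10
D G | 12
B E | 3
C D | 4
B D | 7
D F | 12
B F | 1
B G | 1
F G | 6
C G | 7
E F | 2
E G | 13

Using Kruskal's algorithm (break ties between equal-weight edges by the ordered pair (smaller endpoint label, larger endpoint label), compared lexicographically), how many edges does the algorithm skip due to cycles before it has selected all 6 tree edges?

Sort edges by weight, then run Kruskal:
B F (1): add. Components now {A} {B,F} {C} {D} {E} {G}
B G (1): add. Components now {A} {B,F,G} {C} {D} {E}
E F (2): add. Components now {A} {B,E,F,G} {C} {D}
B E (3): skip — B and E already connected.
C D (4): add. Components now {A} {B,E,F,G} {C,D}
A G (6): add. Components now {A,B,E,F,G} {C,D}
F G (6): skip — F and G already connected.
B D (7): add. Components now {A,B,C,D,E,F,G}
Edges rejected before the tree was complete: 2.

2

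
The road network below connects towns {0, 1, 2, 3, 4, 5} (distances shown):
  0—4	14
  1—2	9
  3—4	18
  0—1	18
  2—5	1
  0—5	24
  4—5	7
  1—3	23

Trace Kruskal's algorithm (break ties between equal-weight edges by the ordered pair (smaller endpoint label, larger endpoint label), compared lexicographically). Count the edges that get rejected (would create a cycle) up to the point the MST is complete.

Kruskal's algorithm — process edges by increasing weight (ties by edge label):
2—5 (1): add — endpoints in different components.
4—5 (7): add — endpoints in different components.
1—2 (9): add — endpoints in different components.
0—4 (14): add — endpoints in different components.
0—1 (18): skip — 0 and 1 already connected.
3—4 (18): add — endpoints in different components.
Edges rejected before the tree was complete: 1.

1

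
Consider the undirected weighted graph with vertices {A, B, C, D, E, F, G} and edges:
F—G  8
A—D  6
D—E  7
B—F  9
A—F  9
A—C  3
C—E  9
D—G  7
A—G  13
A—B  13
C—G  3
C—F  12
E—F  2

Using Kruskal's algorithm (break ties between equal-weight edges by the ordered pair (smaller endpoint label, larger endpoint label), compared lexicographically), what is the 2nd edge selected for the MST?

A-C

Kruskal: consider edges lightest-first.
E—F (2): add — endpoints in different components.
A—C (3): add — endpoints in different components.
C—G (3): add — endpoints in different components.
A—D (6): add — endpoints in different components.
D—E (7): add — endpoints in different components.
D—G (7): skip — D and G already connected.
F—G (8): skip — F and G already connected.
A—F (9): skip — A and F already connected.
B—F (9): add — endpoints in different components.
The 2nd edge added is A—C.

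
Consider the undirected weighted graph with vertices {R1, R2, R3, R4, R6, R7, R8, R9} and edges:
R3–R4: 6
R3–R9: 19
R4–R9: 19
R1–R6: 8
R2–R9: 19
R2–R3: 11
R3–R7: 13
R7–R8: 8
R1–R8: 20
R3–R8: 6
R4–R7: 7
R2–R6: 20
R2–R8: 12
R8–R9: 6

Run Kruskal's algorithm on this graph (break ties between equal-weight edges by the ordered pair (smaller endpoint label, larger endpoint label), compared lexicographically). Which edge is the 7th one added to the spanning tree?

R1-R8

Kruskal's algorithm — process edges by increasing weight (ties by edge label):
R3–R4 (6): add — endpoints in different components.
R3–R8 (6): add — endpoints in different components.
R8–R9 (6): add — endpoints in different components.
R4–R7 (7): add — endpoints in different components.
R1–R6 (8): add — endpoints in different components.
R7–R8 (8): skip — R8 and R7 already connected.
R2–R3 (11): add — endpoints in different components.
R2–R8 (12): skip — R8 and R2 already connected.
R3–R7 (13): skip — R3 and R7 already connected.
R2–R9 (19): skip — R9 and R2 already connected.
R3–R9 (19): skip — R3 and R9 already connected.
R4–R9 (19): skip — R9 and R4 already connected.
R1–R8 (20): add — endpoints in different components.
The 7th edge added is R1–R8.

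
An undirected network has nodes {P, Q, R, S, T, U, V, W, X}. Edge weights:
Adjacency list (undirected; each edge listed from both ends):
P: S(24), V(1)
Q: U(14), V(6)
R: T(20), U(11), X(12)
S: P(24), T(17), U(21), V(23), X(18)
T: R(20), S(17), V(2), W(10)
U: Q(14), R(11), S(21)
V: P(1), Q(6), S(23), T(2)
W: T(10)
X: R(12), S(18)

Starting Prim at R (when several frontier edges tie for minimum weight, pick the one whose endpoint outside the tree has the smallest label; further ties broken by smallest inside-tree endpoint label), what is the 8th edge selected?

S-T

Prim's algorithm from R:
Step 1: cheapest edge leaving the tree is R–U (11); add U.
Step 2: cheapest edge leaving the tree is R–X (12); add X.
Step 3: cheapest edge leaving the tree is Q–U (14); add Q.
Step 4: cheapest edge leaving the tree is Q–V (6); add V.
Step 5: cheapest edge leaving the tree is P–V (1); add P.
Step 6: cheapest edge leaving the tree is T–V (2); add T.
Step 7: cheapest edge leaving the tree is T–W (10); add W.
Step 8: cheapest edge leaving the tree is S–T (17); add S.
The 8th edge added is S–T.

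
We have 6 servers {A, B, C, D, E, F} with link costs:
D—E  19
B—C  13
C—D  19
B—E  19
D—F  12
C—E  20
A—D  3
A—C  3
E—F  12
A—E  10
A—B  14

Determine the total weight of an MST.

41

Prim's algorithm from F:
Step 1: cheapest edge leaving the tree is D—F (12); add D.
Step 2: cheapest edge leaving the tree is A—D (3); add A.
Step 3: cheapest edge leaving the tree is A—C (3); add C.
Step 4: cheapest edge leaving the tree is A—E (10); add E.
Step 5: cheapest edge leaving the tree is B—C (13); add B.
MST edges: D—F, A—D, A—C, A—E, B—C; total weight 12+3+3+10+13 = 41.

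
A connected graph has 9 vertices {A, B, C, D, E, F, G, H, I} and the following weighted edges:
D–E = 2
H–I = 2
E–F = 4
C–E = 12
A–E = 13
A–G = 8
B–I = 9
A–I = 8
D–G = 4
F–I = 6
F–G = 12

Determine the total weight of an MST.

47

Prim's algorithm from G:
Step 1: frontier [D–G 4, A–G 8, F–G 12] → take D–G (4); add D.
Step 2: frontier [D–E 2, A–G 8, F–G 12] → take D–E (2); add E.
Step 3: frontier [E–F 4, C–E 12, A–E 13, A–G 8, F–G 12] → take E–F (4); add F.
Step 4: frontier [C–E 12, A–E 13, F–I 6, A–G 8] → take F–I (6); add I.
Step 5: frontier [C–E 12, A–E 13, A–G 8, H–I 2, A–I 8, B–I 9] → take H–I (2); add H.
Step 6: frontier [C–E 12, A–E 13, A–G 8, A–I 8, B–I 9] → take A–G (8); add A.
Step 7: frontier [C–E 12, B–I 9] → take B–I (9); add B.
Step 8: frontier [C–E 12] → take C–E (12); add C.
MST edges: D–G, D–E, E–F, F–I, H–I, A–G, B–I, C–E; total weight 4+2+4+6+2+8+9+12 = 47.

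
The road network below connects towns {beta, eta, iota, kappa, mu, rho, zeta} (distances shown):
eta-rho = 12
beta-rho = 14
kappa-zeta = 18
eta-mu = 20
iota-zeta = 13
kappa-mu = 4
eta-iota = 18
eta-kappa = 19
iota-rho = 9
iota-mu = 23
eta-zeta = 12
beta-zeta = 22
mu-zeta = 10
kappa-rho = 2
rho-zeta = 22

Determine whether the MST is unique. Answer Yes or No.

No

Kruskal's algorithm — process edges by increasing weight (ties by edge label):
kappa-rho (2): add — endpoints in different components.
kappa-mu (4): add — endpoints in different components.
iota-rho (9): add — endpoints in different components.
mu-zeta (10): add — endpoints in different components.
eta-rho (12): add — endpoints in different components.
eta-zeta (12): skip — zeta and eta already connected.
iota-zeta (13): skip — zeta and iota already connected.
beta-rho (14): add — endpoints in different components.
Non-tree edge eta-zeta has weight 12, equal to the heaviest edge on its tree cycle — swapping gives another MST of the same weight. Not unique.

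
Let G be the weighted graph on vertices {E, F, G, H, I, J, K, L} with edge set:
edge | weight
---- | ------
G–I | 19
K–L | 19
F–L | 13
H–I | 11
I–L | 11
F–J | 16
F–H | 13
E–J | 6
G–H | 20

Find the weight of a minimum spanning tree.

95

Sort edges by weight, then run Kruskal:
E–J (6): add — endpoints in different components.
H–I (11): add — endpoints in different components.
I–L (11): add — endpoints in different components.
F–H (13): add — endpoints in different components.
F–L (13): skip — F and L already connected.
F–J (16): add — endpoints in different components.
G–I (19): add — endpoints in different components.
K–L (19): add — endpoints in different components.
MST edges: E–J, H–I, I–L, F–H, F–J, G–I, K–L; total weight 6+11+11+13+16+19+19 = 95.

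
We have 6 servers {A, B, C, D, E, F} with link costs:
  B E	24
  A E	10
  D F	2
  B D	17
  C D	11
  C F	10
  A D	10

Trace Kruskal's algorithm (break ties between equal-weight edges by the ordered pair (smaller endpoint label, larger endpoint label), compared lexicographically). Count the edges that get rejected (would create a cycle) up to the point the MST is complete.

Kruskal: consider edges lightest-first.
D F (2): add — endpoints in different components.
A D (10): add — endpoints in different components.
A E (10): add — endpoints in different components.
C F (10): add — endpoints in different components.
C D (11): skip — C and D already connected.
B D (17): add — endpoints in different components.
Edges rejected before the tree was complete: 1.

1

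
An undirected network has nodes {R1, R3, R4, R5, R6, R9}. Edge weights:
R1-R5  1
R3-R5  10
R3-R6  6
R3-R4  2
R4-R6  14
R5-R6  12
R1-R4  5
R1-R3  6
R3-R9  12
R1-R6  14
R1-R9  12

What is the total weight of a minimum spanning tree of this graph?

Prim, starting at R4.
Step 1: frontier [R3-R4 2, R1-R4 5, R4-R6 14] → take R3-R4 (2); add R3.
Step 2: frontier [R1-R3 6, R3-R6 6, R3-R5 10, R3-R9 12, R1-R4 5, R4-R6 14] → take R1-R4 (5); add R1.
Step 3: frontier [R1-R5 1, R1-R9 12, R1-R6 14, R3-R6 6, R3-R5 10, R3-R9 12, R4-R6 14] → take R1-R5 (1); add R5.
Step 4: frontier [R1-R9 12, R1-R6 14, R3-R6 6, R3-R9 12, R4-R6 14, R5-R6 12] → take R3-R6 (6); add R6.
Step 5: frontier [R1-R9 12, R3-R9 12] → take R1-R9 (12); add R9.
MST edges: R3-R4, R1-R4, R1-R5, R3-R6, R1-R9; total weight 2+5+1+6+12 = 26.

26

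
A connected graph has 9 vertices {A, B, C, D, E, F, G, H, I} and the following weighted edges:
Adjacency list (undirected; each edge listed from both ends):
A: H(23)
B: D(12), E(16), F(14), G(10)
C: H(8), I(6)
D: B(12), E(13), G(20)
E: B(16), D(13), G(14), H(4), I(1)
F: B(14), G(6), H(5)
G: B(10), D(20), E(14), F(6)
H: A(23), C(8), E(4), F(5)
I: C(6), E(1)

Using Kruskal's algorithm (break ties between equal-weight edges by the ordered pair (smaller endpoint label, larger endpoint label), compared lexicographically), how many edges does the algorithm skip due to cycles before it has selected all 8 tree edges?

Kruskal: consider edges lightest-first.
E—I (1): add — endpoints in different components.
E—H (4): add — endpoints in different components.
F—H (5): add — endpoints in different components.
C—I (6): add — endpoints in different components.
F—G (6): add — endpoints in different components.
C—H (8): skip — C and H already connected.
B—G (10): add — endpoints in different components.
B—D (12): add — endpoints in different components.
D—E (13): skip — D and E already connected.
B—F (14): skip — B and F already connected.
E—G (14): skip — E and G already connected.
B—E (16): skip — B and E already connected.
D—G (20): skip — D and G already connected.
A—H (23): add — endpoints in different components.
Edges rejected before the tree was complete: 6.

6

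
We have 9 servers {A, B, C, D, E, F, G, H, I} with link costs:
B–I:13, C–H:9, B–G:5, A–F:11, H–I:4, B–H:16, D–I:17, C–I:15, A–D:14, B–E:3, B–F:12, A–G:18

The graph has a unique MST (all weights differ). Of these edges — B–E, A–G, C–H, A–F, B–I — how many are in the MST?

4

Sort edges by weight, then run Kruskal:
B–E (3): add — endpoints in different components.
H–I (4): add — endpoints in different components.
B–G (5): add — endpoints in different components.
C–H (9): add — endpoints in different components.
A–F (11): add — endpoints in different components.
B–F (12): add — endpoints in different components.
B–I (13): add — endpoints in different components.
A–D (14): add — endpoints in different components.
MST edge set: {B–E, H–I, B–G, C–H, A–F, B–F, B–I, A–D}.
Of the listed edges, {B–E, C–H, A–F, B–I} are in the MST → 4.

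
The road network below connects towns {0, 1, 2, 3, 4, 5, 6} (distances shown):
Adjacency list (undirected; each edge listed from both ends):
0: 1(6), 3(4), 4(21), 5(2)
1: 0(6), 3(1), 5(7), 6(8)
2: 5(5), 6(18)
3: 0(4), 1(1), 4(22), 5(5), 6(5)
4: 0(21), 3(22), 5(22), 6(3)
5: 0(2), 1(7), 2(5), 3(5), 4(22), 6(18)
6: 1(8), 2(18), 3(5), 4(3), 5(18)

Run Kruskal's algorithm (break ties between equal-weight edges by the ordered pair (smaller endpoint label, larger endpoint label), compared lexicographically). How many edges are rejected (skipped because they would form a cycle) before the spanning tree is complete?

Sort edges by weight, then run Kruskal:
1-3 (1): add. Components now {0} {1,3} {2} {4} {5} {6}
0-5 (2): add. Components now {0,5} {1,3} {2} {4} {6}
4-6 (3): add. Components now {0,5} {1,3} {2} {4,6}
0-3 (4): add. Components now {0,1,3,5} {2} {4,6}
2-5 (5): add. Components now {0,1,2,3,5} {4,6}
3-5 (5): skip — 3 and 5 already connected.
3-6 (5): add. Components now {0,1,2,3,4,5,6}
Edges rejected before the tree was complete: 1.

1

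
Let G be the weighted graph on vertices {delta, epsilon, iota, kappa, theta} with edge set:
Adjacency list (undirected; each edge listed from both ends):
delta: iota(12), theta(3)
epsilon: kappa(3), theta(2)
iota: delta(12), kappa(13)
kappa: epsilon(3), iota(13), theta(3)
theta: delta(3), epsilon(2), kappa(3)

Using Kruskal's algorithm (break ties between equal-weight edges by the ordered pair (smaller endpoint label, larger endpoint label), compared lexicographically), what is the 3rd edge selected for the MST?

epsilon-kappa

Kruskal's algorithm — process edges by increasing weight (ties by edge label):
epsilon theta (2): add — endpoints in different components.
delta theta (3): add — endpoints in different components.
epsilon kappa (3): add — endpoints in different components.
kappa theta (3): skip — kappa and theta already connected.
delta iota (12): add — endpoints in different components.
The 3rd edge added is epsilon kappa.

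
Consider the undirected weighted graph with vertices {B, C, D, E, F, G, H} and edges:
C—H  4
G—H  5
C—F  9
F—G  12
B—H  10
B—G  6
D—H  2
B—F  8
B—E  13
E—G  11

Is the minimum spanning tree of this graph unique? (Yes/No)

Kruskal's algorithm — process edges by increasing weight (ties by edge label):
D—H (2): add. Components now {B} {C} {D,H} {E} {F} {G}
C—H (4): add. Components now {B} {C,D,H} {E} {F} {G}
G—H (5): add. Components now {B} {C,D,G,H} {E} {F}
B—G (6): add. Components now {B,C,D,G,H} {E} {F}
B—F (8): add. Components now {B,C,D,F,G,H} {E}
C—F (9): skip — C and F already connected.
B—H (10): skip — B and H already connected.
E—G (11): add. Components now {B,C,D,E,F,G,H}
Every non-tree edge has weight strictly greater than the heaviest edge on the tree path between its endpoints, so the MST is unique.

Yes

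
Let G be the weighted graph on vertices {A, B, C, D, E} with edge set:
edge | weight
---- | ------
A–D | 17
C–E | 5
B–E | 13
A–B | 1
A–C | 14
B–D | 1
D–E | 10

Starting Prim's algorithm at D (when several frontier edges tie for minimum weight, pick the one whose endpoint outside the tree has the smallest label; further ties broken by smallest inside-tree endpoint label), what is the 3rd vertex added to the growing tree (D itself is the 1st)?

Grow the tree from D using Prim:
Step 1: frontier [B–D 1, D–E 10, A–D 17] → take B–D (1); add B.
Step 2: frontier [A–B 1, B–E 13, D–E 10, A–D 17] → take A–B (1); add A.
Step 3: frontier [A–C 14, B–E 13, D–E 10] → take D–E (10); add E.
Step 4: frontier [A–C 14, C–E 5] → take C–E (5); add C.
Vertex order: D, B, A, E, C. The 3rd vertex is A.

A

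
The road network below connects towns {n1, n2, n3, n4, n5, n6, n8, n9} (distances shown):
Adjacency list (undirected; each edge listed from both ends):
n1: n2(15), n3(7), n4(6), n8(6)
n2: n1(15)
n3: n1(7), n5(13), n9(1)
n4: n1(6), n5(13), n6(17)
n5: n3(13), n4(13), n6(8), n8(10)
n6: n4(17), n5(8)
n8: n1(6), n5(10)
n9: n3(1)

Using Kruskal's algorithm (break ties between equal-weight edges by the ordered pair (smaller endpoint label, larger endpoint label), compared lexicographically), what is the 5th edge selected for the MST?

n5-n6

Kruskal: consider edges lightest-first.
n3—n9 (1): add — endpoints in different components.
n1—n4 (6): add — endpoints in different components.
n1—n8 (6): add — endpoints in different components.
n1—n3 (7): add — endpoints in different components.
n5—n6 (8): add — endpoints in different components.
n5—n8 (10): add — endpoints in different components.
n3—n5 (13): skip — n5 and n3 already connected.
n4—n5 (13): skip — n5 and n4 already connected.
n1—n2 (15): add — endpoints in different components.
The 5th edge added is n5—n6.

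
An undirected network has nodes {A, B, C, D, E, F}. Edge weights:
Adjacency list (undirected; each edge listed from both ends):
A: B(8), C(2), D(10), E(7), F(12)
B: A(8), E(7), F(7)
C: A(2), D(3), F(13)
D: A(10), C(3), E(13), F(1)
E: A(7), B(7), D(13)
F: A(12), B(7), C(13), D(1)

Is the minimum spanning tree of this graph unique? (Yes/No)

No

Kruskal's algorithm — process edges by increasing weight (ties by edge label):
D–F (1): add. Components now {A} {B} {C} {D,F} {E}
A–C (2): add. Components now {A,C} {B} {D,F} {E}
C–D (3): add. Components now {A,C,D,F} {B} {E}
A–E (7): add. Components now {A,C,D,E,F} {B}
B–E (7): add. Components now {A,B,C,D,E,F}
Non-tree edge B–F has weight 7, equal to the heaviest edge on its tree cycle — swapping gives another MST of the same weight. Not unique.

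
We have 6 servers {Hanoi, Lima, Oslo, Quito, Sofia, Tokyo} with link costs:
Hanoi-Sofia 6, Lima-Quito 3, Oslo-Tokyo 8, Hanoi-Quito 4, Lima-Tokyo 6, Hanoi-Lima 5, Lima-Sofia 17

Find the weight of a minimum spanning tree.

27

Kruskal: consider edges lightest-first.
Lima-Quito (3): add — endpoints in different components.
Hanoi-Quito (4): add — endpoints in different components.
Hanoi-Lima (5): skip — Lima and Hanoi already connected.
Hanoi-Sofia (6): add — endpoints in different components.
Lima-Tokyo (6): add — endpoints in different components.
Oslo-Tokyo (8): add — endpoints in different components.
MST edges: Lima-Quito, Hanoi-Quito, Hanoi-Sofia, Lima-Tokyo, Oslo-Tokyo; total weight 3+4+6+6+8 = 27.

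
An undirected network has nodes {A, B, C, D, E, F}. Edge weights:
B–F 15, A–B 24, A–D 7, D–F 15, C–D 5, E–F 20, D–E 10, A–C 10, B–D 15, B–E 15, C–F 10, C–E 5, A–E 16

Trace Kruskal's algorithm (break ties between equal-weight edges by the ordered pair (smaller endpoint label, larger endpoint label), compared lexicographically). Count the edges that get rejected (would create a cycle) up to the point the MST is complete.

Kruskal: consider edges lightest-first.
C–D (5): add — endpoints in different components.
C–E (5): add — endpoints in different components.
A–D (7): add — endpoints in different components.
A–C (10): skip — A and C already connected.
C–F (10): add — endpoints in different components.
D–E (10): skip — D and E already connected.
B–D (15): add — endpoints in different components.
Edges rejected before the tree was complete: 2.

2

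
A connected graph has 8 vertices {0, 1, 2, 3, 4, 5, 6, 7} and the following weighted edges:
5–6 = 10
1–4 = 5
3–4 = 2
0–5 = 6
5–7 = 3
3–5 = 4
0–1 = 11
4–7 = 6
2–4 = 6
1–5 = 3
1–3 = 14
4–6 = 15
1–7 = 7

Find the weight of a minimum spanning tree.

Prim's algorithm from 4:
Step 1: cheapest edge leaving the tree is 3–4 (2); add 3.
Step 2: cheapest edge leaving the tree is 3–5 (4); add 5.
Step 3: cheapest edge leaving the tree is 1–5 (3); add 1.
Step 4: cheapest edge leaving the tree is 5–7 (3); add 7.
Step 5: cheapest edge leaving the tree is 0–5 (6); add 0.
Step 6: cheapest edge leaving the tree is 2–4 (6); add 2.
Step 7: cheapest edge leaving the tree is 5–6 (10); add 6.
MST edges: 3–4, 3–5, 1–5, 5–7, 0–5, 2–4, 5–6; total weight 2+4+3+3+6+6+10 = 34.

34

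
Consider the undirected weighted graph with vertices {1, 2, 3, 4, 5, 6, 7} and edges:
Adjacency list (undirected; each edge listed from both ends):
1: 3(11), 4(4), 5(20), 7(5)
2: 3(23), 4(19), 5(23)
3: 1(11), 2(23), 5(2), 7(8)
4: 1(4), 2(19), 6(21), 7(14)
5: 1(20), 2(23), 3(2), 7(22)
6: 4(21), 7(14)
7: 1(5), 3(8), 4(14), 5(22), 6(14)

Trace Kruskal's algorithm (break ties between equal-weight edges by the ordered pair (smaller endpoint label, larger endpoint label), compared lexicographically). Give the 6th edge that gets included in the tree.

2-4

Sort edges by weight, then run Kruskal:
3-5 (2): add. Components now {1} {2} {3,5} {4} {6} {7}
1-4 (4): add. Components now {1,4} {2} {3,5} {6} {7}
1-7 (5): add. Components now {1,4,7} {2} {3,5} {6}
3-7 (8): add. Components now {1,3,4,5,7} {2} {6}
1-3 (11): skip — 1 and 3 already connected.
4-7 (14): skip — 4 and 7 already connected.
6-7 (14): add. Components now {1,3,4,5,6,7} {2}
2-4 (19): add. Components now {1,2,3,4,5,6,7}
The 6th edge added is 2-4.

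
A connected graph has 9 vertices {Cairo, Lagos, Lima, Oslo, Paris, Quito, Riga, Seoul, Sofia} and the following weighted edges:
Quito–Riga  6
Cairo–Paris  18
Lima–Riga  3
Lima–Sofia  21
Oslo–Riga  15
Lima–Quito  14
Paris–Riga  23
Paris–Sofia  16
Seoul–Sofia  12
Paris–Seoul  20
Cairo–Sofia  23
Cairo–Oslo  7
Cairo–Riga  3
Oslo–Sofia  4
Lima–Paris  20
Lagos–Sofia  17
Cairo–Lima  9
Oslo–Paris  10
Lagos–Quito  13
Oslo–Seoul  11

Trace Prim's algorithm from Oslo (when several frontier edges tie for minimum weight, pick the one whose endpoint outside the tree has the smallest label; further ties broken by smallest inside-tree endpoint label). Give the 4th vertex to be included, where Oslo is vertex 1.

Prim's algorithm from Oslo:
Step 1: cheapest edge leaving the tree is Oslo–Sofia (4); add Sofia.
Step 2: cheapest edge leaving the tree is Cairo–Oslo (7); add Cairo.
Step 3: cheapest edge leaving the tree is Cairo–Riga (3); add Riga.
Step 4: cheapest edge leaving the tree is Lima–Riga (3); add Lima.
Step 5: cheapest edge leaving the tree is Quito–Riga (6); add Quito.
Step 6: cheapest edge leaving the tree is Oslo–Paris (10); add Paris.
Step 7: cheapest edge leaving the tree is Oslo–Seoul (11); add Seoul.
Step 8: cheapest edge leaving the tree is Lagos–Quito (13); add Lagos.
Vertex order: Oslo, Sofia, Cairo, Riga, Lima, Quito, Paris, Seoul, Lagos. The 4th vertex is Riga.

Riga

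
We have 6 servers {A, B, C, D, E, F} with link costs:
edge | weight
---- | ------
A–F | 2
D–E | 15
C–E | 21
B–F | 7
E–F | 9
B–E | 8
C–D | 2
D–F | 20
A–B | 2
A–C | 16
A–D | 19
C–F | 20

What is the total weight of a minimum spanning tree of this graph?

29

Sort edges by weight, then run Kruskal:
A–B (2): add. Components now {A,B} {C} {D} {E} {F}
A–F (2): add. Components now {A,B,F} {C} {D} {E}
C–D (2): add. Components now {A,B,F} {C,D} {E}
B–F (7): skip — B and F already connected.
B–E (8): add. Components now {A,B,E,F} {C,D}
E–F (9): skip — E and F already connected.
D–E (15): add. Components now {A,B,C,D,E,F}
MST edges: A–B, A–F, C–D, B–E, D–E; total weight 2+2+2+8+15 = 29.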